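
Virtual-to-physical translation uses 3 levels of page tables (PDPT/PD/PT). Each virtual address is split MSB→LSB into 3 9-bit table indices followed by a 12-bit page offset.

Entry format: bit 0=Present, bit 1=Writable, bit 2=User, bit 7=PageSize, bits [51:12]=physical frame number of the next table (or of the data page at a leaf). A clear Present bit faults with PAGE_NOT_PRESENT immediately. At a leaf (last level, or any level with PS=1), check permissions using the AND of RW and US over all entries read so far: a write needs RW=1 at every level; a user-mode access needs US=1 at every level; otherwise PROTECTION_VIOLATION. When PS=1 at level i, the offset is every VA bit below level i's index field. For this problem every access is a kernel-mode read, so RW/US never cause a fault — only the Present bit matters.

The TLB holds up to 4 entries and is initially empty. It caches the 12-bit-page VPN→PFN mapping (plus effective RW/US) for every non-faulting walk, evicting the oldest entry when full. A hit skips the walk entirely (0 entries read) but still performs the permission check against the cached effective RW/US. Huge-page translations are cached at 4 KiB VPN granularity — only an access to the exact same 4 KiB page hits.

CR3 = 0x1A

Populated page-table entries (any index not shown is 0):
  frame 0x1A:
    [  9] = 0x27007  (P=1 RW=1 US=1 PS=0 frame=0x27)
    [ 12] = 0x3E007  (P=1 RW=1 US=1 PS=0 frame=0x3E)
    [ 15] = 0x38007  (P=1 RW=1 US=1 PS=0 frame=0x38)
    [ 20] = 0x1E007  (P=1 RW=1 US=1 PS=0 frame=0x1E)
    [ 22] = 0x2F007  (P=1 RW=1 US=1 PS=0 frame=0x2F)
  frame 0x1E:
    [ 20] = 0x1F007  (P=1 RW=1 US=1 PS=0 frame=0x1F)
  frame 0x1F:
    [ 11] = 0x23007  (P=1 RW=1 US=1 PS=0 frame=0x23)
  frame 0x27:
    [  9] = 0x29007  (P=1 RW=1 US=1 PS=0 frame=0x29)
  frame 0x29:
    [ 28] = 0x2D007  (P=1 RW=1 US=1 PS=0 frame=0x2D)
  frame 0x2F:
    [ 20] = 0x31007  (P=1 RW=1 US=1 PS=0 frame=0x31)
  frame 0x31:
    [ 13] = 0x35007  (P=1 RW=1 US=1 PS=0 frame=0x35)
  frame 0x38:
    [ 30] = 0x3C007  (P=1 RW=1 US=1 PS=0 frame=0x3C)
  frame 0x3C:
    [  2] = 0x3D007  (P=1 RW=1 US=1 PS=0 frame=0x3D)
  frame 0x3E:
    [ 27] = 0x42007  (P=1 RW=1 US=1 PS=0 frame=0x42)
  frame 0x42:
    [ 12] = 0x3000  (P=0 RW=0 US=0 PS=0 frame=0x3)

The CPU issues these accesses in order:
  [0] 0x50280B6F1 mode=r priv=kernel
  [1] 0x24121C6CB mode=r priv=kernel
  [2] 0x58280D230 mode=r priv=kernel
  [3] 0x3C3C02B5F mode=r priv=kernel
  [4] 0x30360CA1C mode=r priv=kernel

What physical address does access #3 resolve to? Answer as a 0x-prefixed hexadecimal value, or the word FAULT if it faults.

Walk each access:
#0 VA=0x50280B6F1 (r,kernel):
  L0: frame=0x1A idx=20 entry=0x1E007 [P=1 RW=1 US=1 PS=0]
  L1: frame=0x1E idx=20 entry=0x1F007 [P=1 RW=1 US=1 PS=0]
  L2: frame=0x1F idx=11 entry=0x23007 [P=1 RW=1 US=1 PS=0]
  → PA=0x236F1  (3 entries read)
#1 VA=0x24121C6CB (r,kernel):
  L0: frame=0x1A idx=9 entry=0x27007 [P=1 RW=1 US=1 PS=0]
  L1: frame=0x27 idx=9 entry=0x29007 [P=1 RW=1 US=1 PS=0]
  L2: frame=0x29 idx=28 entry=0x2D007 [P=1 RW=1 US=1 PS=0]
  → PA=0x2D6CB  (3 entries read)
#2 VA=0x58280D230 (r,kernel):
  L0: frame=0x1A idx=22 entry=0x2F007 [P=1 RW=1 US=1 PS=0]
  L1: frame=0x2F idx=20 entry=0x31007 [P=1 RW=1 US=1 PS=0]
  L2: frame=0x31 idx=13 entry=0x35007 [P=1 RW=1 US=1 PS=0]
  → PA=0x35230  (3 entries read)
#3 VA=0x3C3C02B5F (r,kernel):
  L0: frame=0x1A idx=15 entry=0x38007 [P=1 RW=1 US=1 PS=0]
  L1: frame=0x38 idx=30 entry=0x3C007 [P=1 RW=1 US=1 PS=0]
  L2: frame=0x3C idx=2 entry=0x3D007 [P=1 RW=1 US=1 PS=0]
  → PA=0x3DB5F  (3 entries read)
#4 VA=0x30360CA1C (r,kernel):
  L0: frame=0x1A idx=12 entry=0x3E007 [P=1 RW=1 US=1 PS=0]
  L1: frame=0x3E idx=27 entry=0x42007 [P=1 RW=1 US=1 PS=0]
  L2: frame=0x42 idx=12 entry=0x3000 [P=0 RW=0 US=0 PS=0]
  ⇒ fault: PAGE_NOT_PRESENT  — 3 lookups

Access #3 PA: 0x3DB5F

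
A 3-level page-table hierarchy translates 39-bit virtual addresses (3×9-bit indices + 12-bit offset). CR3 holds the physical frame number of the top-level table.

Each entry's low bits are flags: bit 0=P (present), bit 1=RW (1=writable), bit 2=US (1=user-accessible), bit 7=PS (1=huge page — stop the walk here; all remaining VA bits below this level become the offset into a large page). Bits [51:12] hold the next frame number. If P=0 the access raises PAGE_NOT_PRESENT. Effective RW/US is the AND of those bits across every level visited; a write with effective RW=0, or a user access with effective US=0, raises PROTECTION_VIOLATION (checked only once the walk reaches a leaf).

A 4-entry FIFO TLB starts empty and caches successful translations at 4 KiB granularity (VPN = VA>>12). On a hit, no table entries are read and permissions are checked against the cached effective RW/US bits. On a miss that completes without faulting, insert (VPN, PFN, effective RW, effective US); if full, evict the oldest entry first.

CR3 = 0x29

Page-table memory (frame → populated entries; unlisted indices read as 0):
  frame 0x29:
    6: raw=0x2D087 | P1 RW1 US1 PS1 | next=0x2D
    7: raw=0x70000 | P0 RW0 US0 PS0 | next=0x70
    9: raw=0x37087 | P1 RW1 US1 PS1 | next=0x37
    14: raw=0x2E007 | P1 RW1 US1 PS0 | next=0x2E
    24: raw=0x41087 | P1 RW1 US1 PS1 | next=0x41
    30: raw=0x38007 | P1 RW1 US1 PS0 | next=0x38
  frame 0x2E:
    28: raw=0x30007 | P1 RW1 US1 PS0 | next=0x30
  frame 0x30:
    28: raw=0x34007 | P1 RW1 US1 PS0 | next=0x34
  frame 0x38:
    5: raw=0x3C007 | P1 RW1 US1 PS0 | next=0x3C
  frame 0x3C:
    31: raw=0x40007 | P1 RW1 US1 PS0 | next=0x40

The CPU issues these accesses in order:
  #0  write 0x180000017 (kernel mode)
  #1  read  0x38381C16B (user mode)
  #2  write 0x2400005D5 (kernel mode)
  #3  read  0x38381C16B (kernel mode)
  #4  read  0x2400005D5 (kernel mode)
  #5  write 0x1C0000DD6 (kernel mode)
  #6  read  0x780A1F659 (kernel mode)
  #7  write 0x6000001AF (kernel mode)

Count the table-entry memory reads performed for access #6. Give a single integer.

Walk each access:
#0 VA=0x180000017 (w,kernel):
  L0: frame=0x29 idx=6 entry=0x2D087 [P=1 RW=1 US=1 PS=1]
  ⇒ phys 0x2D017 (huge @L0)  [1 reads]
#1 VA=0x38381C16B (r,user):
  L0: frame=0x29 idx=14 entry=0x2E007 [P=1 RW=1 US=1 PS=0]
  L1: frame=0x2E idx=28 entry=0x30007 [P=1 RW=1 US=1 PS=0]
  L2: frame=0x30 idx=28 entry=0x34007 [P=1 RW=1 US=1 PS=0]
  ⇒ phys 0x3416B  [3 reads]
#2 VA=0x2400005D5 (w,kernel):
  L0: frame=0x29 idx=9 entry=0x37087 [P=1 RW=1 US=1 PS=1]
  ⇒ phys 0x375D5 (huge @L0)  [1 reads]
#3 VA=0x38381C16B (r,kernel):
  TLB hit vpn=0x38381C → PA=0x3416B
#4 VA=0x2400005D5 (r,kernel):
  TLB hit vpn=0x240000 → PA=0x375D5
#5 VA=0x1C0000DD6 (w,kernel):
  L0: frame=0x29 idx=7 entry=0x70000 [P=0 RW=0 US=0 PS=0]
  → PAGE_NOT_PRESENT  (1 entries read)
#6 VA=0x780A1F659 (r,kernel):
  L0: frame=0x29 idx=30 entry=0x38007 [P=1 RW=1 US=1 PS=0]
  L1: frame=0x38 idx=5 entry=0x3C007 [P=1 RW=1 US=1 PS=0]
  L2: frame=0x3C idx=31 entry=0x40007 [P=1 RW=1 US=1 PS=0]
  ⇒ phys 0x40659  [3 reads]
#7 VA=0x6000001AF (w,kernel):
  L0: frame=0x29 idx=24 entry=0x41087 [P=1 RW=1 US=1 PS=1]
  ⇒ phys 0x411AF (huge @L0)  [1 reads]

Entries read for #6: 3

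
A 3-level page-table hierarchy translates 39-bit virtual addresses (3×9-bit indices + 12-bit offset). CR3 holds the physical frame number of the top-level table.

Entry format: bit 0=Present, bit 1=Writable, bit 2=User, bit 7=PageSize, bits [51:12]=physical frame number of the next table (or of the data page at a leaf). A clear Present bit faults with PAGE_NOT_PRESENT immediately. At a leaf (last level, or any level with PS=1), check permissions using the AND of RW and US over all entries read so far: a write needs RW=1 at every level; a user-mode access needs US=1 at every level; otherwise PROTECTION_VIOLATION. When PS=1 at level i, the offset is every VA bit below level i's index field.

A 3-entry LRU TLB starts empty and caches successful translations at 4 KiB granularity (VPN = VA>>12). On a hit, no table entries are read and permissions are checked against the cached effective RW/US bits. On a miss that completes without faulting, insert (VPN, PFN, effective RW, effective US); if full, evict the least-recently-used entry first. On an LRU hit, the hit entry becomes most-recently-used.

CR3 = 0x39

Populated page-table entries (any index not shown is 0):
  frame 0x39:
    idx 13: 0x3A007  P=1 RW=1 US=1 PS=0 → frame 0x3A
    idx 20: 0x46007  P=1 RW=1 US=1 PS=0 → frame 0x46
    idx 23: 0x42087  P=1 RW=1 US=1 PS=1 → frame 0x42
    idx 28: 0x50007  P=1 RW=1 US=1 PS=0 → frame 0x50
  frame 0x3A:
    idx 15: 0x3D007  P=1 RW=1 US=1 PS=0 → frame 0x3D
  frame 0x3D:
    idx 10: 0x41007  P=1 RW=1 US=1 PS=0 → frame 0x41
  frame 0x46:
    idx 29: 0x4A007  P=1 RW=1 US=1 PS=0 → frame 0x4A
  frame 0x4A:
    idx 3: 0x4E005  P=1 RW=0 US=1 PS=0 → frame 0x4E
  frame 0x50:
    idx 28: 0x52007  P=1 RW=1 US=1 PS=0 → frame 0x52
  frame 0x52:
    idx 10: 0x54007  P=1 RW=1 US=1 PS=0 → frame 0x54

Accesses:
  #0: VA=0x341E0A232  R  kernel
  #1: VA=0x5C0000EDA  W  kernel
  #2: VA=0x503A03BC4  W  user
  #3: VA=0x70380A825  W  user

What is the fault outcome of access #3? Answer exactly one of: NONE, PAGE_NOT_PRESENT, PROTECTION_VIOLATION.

Trace:
#0 VA=0x341E0A232 (r,kernel):
  lvl0: tbl 0x39, slot 13 ⇒ 0x3A007 (P1/RW1/US1/PS0)
  lvl1: tbl 0x3A, slot 15 ⇒ 0x3D007 (P1/RW1/US1/PS0)
  lvl2: tbl 0x3D, slot 10 ⇒ 0x41007 (P1/RW1/US1/PS0)
  ✓ 0x41232  — 3 lookups
#1 VA=0x5C0000EDA (w,kernel):
  lvl0: tbl 0x39, slot 23 ⇒ 0x42087 (P1/RW1/US1/PS1)
  ✓ 0x42EDA (huge @L0)  — 1 lookups
#2 VA=0x503A03BC4 (w,user):
  lvl0: tbl 0x39, slot 20 ⇒ 0x46007 (P1/RW1/US1/PS0)
  lvl1: tbl 0x46, slot 29 ⇒ 0x4A007 (P1/RW1/US1/PS0)
  lvl2: tbl 0x4A, slot 3 ⇒ 0x4E005 (P1/RW0/US1/PS0)
  → PROTECTION_VIOLATION  (3 entries read)
#3 VA=0x70380A825 (w,user):
  lvl0: tbl 0x39, slot 28 ⇒ 0x50007 (P1/RW1/US1/PS0)
  lvl1: tbl 0x50, slot 28 ⇒ 0x52007 (P1/RW1/US1/PS0)
  lvl2: tbl 0x52, slot 10 ⇒ 0x54007 (P1/RW1/US1/PS0)
  ✓ 0x54825  — 3 lookups

Access #3 fault: NONE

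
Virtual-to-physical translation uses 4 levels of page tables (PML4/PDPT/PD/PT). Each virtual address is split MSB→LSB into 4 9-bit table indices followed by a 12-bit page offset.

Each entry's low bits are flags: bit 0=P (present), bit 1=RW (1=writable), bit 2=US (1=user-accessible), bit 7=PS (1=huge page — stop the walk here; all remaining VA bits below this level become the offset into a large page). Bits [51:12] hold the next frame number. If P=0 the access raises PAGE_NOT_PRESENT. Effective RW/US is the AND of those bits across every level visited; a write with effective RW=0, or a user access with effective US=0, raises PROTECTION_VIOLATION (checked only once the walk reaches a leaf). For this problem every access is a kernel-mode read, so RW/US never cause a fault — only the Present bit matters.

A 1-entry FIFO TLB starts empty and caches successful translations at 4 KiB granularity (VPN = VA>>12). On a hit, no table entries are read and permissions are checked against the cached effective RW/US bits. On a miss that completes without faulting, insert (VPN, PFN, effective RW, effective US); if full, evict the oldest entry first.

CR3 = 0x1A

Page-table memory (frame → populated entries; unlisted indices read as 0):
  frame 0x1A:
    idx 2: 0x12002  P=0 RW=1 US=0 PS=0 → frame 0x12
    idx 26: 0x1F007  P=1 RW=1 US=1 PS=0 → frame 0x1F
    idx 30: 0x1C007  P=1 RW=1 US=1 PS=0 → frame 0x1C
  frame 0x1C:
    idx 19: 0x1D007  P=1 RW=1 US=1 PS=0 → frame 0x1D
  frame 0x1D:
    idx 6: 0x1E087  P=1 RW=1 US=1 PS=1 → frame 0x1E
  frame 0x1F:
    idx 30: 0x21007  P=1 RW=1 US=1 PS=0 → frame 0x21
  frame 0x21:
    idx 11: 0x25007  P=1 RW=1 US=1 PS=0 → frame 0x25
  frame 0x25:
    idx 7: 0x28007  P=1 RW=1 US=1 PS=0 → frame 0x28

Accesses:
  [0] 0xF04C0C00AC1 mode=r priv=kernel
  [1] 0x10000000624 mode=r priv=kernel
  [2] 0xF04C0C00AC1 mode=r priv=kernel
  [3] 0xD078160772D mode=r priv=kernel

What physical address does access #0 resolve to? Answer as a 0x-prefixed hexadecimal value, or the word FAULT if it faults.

Trace:
#0 VA=0xF04C0C00AC1 (r,kernel):
  lvl0: tbl 0x1A, slot 30 ⇒ 0x1C007 (P1/RW1/US1/PS0)
  lvl1: tbl 0x1C, slot 19 ⇒ 0x1D007 (P1/RW1/US1/PS0)
  lvl2: tbl 0x1D, slot 6 ⇒ 0x1E087 (P1/RW1/US1/PS1)
  → PA=0x1EAC1 (huge @L2)  (3 entries read)
#1 VA=0x10000000624 (r,kernel):
  lvl0: tbl 0x1A, slot 2 ⇒ 0x12002 (P0/RW1/US0/PS0)
  ✗ PAGE_NOT_PRESENT  [1 reads]
#2 VA=0xF04C0C00AC1 (r,kernel):
  TLB hit vpn=0xF04C0C00 → PA=0x1EAC1
#3 VA=0xD078160772D (r,kernel):
  lvl0: tbl 0x1A, slot 26 ⇒ 0x1F007 (P1/RW1/US1/PS0)
  lvl1: tbl 0x1F, slot 30 ⇒ 0x21007 (P1/RW1/US1/PS0)
  lvl2: tbl 0x21, slot 11 ⇒ 0x25007 (P1/RW1/US1/PS0)
  lvl3: tbl 0x25, slot 7 ⇒ 0x28007 (P1/RW1/US1/PS0)
  → PA=0x2872D  (4 entries read)

Access #0 PA: 0x1EAC1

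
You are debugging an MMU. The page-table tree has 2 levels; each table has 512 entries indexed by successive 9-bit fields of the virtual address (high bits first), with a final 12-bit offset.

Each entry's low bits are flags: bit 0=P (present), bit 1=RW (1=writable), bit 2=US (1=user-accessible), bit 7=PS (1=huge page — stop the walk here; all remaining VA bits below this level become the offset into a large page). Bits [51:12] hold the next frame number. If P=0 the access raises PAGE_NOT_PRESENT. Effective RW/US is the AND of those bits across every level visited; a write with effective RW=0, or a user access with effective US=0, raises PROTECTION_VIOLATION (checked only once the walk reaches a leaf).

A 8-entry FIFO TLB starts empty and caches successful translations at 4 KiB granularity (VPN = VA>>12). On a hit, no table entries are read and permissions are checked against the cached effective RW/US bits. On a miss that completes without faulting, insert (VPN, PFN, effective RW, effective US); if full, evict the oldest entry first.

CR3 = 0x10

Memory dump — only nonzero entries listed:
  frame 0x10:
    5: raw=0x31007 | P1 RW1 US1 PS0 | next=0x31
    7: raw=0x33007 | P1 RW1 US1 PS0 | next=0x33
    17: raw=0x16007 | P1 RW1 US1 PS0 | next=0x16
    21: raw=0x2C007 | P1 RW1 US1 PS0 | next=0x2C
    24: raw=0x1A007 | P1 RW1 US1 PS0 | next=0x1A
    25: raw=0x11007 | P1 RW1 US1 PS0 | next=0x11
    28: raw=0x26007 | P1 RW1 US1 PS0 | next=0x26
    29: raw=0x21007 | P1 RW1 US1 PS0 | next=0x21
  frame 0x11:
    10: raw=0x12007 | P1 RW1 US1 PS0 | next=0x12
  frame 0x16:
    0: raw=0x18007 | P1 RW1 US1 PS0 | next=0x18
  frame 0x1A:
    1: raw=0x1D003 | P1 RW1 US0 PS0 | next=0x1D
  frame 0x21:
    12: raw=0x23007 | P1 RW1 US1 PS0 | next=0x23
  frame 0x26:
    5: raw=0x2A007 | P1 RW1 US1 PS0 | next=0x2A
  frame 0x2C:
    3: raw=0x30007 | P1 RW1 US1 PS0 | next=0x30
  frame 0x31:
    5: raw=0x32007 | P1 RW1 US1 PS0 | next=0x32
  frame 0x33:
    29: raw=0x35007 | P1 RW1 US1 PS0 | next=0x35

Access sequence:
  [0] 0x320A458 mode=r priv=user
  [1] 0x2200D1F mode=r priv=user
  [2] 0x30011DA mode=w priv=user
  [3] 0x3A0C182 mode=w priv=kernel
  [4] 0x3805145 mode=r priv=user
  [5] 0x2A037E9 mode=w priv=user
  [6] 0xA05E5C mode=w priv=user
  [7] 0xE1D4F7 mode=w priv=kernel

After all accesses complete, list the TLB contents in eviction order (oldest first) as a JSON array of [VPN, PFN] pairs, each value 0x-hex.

Per-access translation:
#0 VA=0x320A458 (r,user):
  L0: frame=0x10 idx=25 entry=0x11007 [P=1 RW=1 US=1 PS=0]
  L1: frame=0x11 idx=10 entry=0x12007 [P=1 RW=1 US=1 PS=0]
  ⇒ phys 0x12458  [2 reads]
#1 VA=0x2200D1F (r,user):
  L0: frame=0x10 idx=17 entry=0x16007 [P=1 RW=1 US=1 PS=0]
  L1: frame=0x16 idx=0 entry=0x18007 [P=1 RW=1 US=1 PS=0]
  ⇒ phys 0x18D1F  [2 reads]
#2 VA=0x30011DA (w,user):
  L0: frame=0x10 idx=24 entry=0x1A007 [P=1 RW=1 US=1 PS=0]
  L1: frame=0x1A idx=1 entry=0x1D003 [P=1 RW=1 US=0 PS=0]
  → PROTECTION_VIOLATION  (2 entries read)
#3 VA=0x3A0C182 (w,kernel):
  L0: frame=0x10 idx=29 entry=0x21007 [P=1 RW=1 US=1 PS=0]
  L1: frame=0x21 idx=12 entry=0x23007 [P=1 RW=1 US=1 PS=0]
  ⇒ phys 0x23182  [2 reads]
#4 VA=0x3805145 (r,user):
  L0: frame=0x10 idx=28 entry=0x26007 [P=1 RW=1 US=1 PS=0]
  L1: frame=0x26 idx=5 entry=0x2A007 [P=1 RW=1 US=1 PS=0]
  ⇒ phys 0x2A145  [2 reads]
#5 VA=0x2A037E9 (w,user):
  L0: frame=0x10 idx=21 entry=0x2C007 [P=1 RW=1 US=1 PS=0]
  L1: frame=0x2C idx=3 entry=0x30007 [P=1 RW=1 US=1 PS=0]
  ⇒ phys 0x307E9  [2 reads]
#6 VA=0xA05E5C (w,user):
  L0: frame=0x10 idx=5 entry=0x31007 [P=1 RW=1 US=1 PS=0]
  L1: frame=0x31 idx=5 entry=0x32007 [P=1 RW=1 US=1 PS=0]
  ⇒ phys 0x32E5C  [2 reads]
#7 VA=0xE1D4F7 (w,kernel):
  L0: frame=0x10 idx=7 entry=0x33007 [P=1 RW=1 US=1 PS=0]
  L1: frame=0x33 idx=29 entry=0x35007 [P=1 RW=1 US=1 PS=0]
  ⇒ phys 0x354F7  [2 reads]

TLB: [["0x320A", "0x12"], ["0x2200", "0x18"], ["0x3A0C", "0x23"], ["0x3805", "0x2A"], ["0x2A03", "0x30"], ["0xA05", "0x32"], ["0xE1D", "0x35"]]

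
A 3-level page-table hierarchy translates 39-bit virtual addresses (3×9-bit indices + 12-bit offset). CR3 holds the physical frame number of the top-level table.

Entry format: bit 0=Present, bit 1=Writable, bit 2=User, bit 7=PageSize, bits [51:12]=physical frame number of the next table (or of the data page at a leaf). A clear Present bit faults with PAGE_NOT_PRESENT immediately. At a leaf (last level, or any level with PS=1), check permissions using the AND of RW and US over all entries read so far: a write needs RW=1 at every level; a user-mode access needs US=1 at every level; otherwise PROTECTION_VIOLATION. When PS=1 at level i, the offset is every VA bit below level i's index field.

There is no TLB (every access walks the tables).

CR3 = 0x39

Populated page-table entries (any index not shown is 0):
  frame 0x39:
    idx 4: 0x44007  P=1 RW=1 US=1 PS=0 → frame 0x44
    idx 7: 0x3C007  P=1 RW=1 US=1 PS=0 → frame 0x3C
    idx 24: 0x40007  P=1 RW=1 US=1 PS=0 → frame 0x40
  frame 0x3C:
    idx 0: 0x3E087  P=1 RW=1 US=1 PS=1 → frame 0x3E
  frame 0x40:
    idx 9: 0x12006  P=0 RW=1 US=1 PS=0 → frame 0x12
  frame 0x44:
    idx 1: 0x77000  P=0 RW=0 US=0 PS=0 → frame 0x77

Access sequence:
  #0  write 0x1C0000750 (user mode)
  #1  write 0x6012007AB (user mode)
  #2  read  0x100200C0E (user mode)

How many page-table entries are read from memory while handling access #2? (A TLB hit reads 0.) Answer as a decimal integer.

Trace:
#0 VA=0x1C0000750 (w,user):
  [0] read 0x39 idx=7: raw=0x3C007 flags P=1 W=1 U=1 S=0
  [1] read 0x3C idx=0: raw=0x3E087 flags P=1 W=1 U=1 S=1
  ✓ 0x3E750 (huge @L1)  — 2 lookups
#1 VA=0x6012007AB (w,user):
  [0] read 0x39 idx=24: raw=0x40007 flags P=1 W=1 U=1 S=0
  [1] read 0x40 idx=9: raw=0x12006 flags P=0 W=1 U=1 S=0
  → PAGE_NOT_PRESENT  (2 entries read)
#2 VA=0x100200C0E (r,user):
  [0] read 0x39 idx=4: raw=0x44007 flags P=1 W=1 U=1 S=0
  [1] read 0x44 idx=1: raw=0x77000 flags P=0 W=0 U=0 S=0
  → PAGE_NOT_PRESENT  (2 entries read)

Entries read for #2: 2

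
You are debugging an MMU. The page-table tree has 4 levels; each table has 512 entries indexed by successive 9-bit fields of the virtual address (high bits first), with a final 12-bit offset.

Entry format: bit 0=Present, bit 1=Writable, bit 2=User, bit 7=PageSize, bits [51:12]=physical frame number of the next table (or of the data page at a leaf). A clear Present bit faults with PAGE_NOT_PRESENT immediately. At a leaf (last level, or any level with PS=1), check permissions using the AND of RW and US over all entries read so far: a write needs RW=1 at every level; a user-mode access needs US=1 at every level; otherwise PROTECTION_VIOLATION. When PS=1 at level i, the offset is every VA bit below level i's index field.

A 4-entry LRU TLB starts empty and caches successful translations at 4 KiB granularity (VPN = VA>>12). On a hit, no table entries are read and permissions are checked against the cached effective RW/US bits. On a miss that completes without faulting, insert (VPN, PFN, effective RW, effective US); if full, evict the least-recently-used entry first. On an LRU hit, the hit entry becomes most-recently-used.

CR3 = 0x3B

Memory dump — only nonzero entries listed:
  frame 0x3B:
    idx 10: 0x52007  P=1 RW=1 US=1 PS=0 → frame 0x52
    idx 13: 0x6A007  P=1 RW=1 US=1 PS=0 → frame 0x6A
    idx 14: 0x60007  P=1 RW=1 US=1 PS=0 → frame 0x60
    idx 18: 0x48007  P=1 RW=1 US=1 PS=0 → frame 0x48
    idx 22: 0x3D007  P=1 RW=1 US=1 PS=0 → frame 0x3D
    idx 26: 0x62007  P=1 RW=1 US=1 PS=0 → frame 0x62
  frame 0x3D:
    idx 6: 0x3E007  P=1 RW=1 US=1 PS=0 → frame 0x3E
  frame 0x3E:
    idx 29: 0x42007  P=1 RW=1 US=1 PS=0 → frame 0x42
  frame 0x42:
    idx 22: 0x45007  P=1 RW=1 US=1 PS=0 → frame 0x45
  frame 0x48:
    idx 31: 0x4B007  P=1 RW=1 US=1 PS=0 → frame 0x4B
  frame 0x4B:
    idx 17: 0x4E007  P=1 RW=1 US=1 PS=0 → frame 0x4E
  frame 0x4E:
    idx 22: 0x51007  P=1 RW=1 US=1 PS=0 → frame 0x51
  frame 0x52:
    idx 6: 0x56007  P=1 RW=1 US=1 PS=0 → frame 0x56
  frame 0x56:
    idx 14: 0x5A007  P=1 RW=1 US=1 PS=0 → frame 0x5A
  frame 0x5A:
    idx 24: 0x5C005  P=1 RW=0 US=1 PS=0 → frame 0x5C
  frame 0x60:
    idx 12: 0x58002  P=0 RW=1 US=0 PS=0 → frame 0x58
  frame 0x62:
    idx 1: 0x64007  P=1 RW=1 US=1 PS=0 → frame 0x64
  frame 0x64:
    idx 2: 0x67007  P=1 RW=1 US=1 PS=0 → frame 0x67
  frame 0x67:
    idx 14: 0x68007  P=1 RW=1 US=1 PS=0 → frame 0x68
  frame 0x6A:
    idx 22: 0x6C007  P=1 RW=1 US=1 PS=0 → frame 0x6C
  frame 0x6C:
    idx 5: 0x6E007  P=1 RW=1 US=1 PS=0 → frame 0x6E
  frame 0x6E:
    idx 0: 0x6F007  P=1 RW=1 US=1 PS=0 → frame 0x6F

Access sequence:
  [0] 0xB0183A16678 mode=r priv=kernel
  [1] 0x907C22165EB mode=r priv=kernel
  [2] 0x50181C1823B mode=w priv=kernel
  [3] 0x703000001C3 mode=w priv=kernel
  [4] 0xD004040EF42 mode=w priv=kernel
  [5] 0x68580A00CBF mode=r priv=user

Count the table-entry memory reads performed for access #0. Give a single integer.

Walk each access:
#0 VA=0xB0183A16678 (r,kernel):
  L0: frame=0x3B idx=22 entry=0x3D007 [P=1 RW=1 US=1 PS=0]
  L1: frame=0x3D idx=6 entry=0x3E007 [P=1 RW=1 US=1 PS=0]
  L2: frame=0x3E idx=29 entry=0x42007 [P=1 RW=1 US=1 PS=0]
  L3: frame=0x42 idx=22 entry=0x45007 [P=1 RW=1 US=1 PS=0]
  → PA=0x45678  (4 entries read)
#1 VA=0x907C22165EB (r,kernel):
  L0: frame=0x3B idx=18 entry=0x48007 [P=1 RW=1 US=1 PS=0]
  L1: frame=0x48 idx=31 entry=0x4B007 [P=1 RW=1 US=1 PS=0]
  L2: frame=0x4B idx=17 entry=0x4E007 [P=1 RW=1 US=1 PS=0]
  L3: frame=0x4E idx=22 entry=0x51007 [P=1 RW=1 US=1 PS=0]
  → PA=0x515EB  (4 entries read)
#2 VA=0x50181C1823B (w,kernel):
  L0: frame=0x3B idx=10 entry=0x52007 [P=1 RW=1 US=1 PS=0]
  L1: frame=0x52 idx=6 entry=0x56007 [P=1 RW=1 US=1 PS=0]
  L2: frame=0x56 idx=14 entry=0x5A007 [P=1 RW=1 US=1 PS=0]
  L3: frame=0x5A idx=24 entry=0x5C005 [P=1 RW=0 US=1 PS=0]
  ⇒ fault: PROTECTION_VIOLATION  — 4 lookups
#3 VA=0x703000001C3 (w,kernel):
  L0: frame=0x3B idx=14 entry=0x60007 [P=1 RW=1 US=1 PS=0]
  L1: frame=0x60 idx=12 entry=0x58002 [P=0 RW=1 US=0 PS=0]
  ⇒ fault: PAGE_NOT_PRESENT  — 2 lookups
#4 VA=0xD004040EF42 (w,kernel):
  L0: frame=0x3B idx=26 entry=0x62007 [P=1 RW=1 US=1 PS=0]
  L1: frame=0x62 idx=1 entry=0x64007 [P=1 RW=1 US=1 PS=0]
  L2: frame=0x64 idx=2 entry=0x67007 [P=1 RW=1 US=1 PS=0]
  L3: frame=0x67 idx=14 entry=0x68007 [P=1 RW=1 US=1 PS=0]
  → PA=0x68F42  (4 entries read)
#5 VA=0x68580A00CBF (r,user):
  L0: frame=0x3B idx=13 entry=0x6A007 [P=1 RW=1 US=1 PS=0]
  L1: frame=0x6A idx=22 entry=0x6C007 [P=1 RW=1 US=1 PS=0]
  L2: frame=0x6C idx=5 entry=0x6E007 [P=1 RW=1 US=1 PS=0]
  L3: frame=0x6E idx=0 entry=0x6F007 [P=1 RW=1 US=1 PS=0]
  → PA=0x6FCBF  (4 entries read)

Entries read for #0: 4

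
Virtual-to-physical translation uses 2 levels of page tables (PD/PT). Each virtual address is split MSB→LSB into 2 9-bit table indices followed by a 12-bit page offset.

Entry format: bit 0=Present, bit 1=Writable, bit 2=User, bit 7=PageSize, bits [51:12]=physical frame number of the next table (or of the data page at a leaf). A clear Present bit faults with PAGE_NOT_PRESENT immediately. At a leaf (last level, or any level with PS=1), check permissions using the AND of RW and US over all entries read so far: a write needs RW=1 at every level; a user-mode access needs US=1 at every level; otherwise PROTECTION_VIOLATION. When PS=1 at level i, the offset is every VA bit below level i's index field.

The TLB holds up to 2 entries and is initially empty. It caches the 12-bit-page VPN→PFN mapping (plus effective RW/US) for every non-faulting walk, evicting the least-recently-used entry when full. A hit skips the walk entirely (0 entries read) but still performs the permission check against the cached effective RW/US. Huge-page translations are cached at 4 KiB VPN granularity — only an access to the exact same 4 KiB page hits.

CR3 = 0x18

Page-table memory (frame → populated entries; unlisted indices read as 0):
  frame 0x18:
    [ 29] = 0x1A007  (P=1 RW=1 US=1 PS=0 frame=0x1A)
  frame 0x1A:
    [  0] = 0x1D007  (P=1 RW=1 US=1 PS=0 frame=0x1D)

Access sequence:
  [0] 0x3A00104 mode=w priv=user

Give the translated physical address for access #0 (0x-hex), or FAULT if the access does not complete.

Per-access translation:
#0 VA=0x3A00104 (w,user):
  lvl0: tbl 0x18, slot 29 ⇒ 0x1A007 (P1/RW1/US1/PS0)
  lvl1: tbl 0x1A, slot 0 ⇒ 0x1D007 (P1/RW1/US1/PS0)
  ✓ 0x1D104  — 2 lookups

Access #0 PA: 0x1D104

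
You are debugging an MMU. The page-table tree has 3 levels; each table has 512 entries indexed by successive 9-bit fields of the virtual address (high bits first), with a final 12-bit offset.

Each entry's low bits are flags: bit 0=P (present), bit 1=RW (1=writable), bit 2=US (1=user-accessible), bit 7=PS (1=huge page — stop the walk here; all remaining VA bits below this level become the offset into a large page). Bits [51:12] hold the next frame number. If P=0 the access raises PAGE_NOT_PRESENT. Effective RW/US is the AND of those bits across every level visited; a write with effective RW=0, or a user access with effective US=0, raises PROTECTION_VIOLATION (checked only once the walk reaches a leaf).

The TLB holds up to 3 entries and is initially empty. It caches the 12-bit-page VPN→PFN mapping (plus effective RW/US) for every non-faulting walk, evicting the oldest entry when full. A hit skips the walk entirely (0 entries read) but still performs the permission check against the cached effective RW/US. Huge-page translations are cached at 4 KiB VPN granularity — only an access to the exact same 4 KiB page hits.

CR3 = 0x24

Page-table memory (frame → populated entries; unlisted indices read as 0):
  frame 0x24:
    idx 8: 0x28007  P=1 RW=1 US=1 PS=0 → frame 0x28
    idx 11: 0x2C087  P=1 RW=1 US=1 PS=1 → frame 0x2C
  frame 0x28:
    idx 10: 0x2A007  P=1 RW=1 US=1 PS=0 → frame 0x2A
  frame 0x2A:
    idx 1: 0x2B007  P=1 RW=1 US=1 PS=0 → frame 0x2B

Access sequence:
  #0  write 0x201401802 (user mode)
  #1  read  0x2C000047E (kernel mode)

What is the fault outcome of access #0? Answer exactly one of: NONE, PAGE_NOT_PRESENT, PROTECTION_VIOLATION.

Per-access translation:
#0 VA=0x201401802 (w,user):
  lvl0: tbl 0x24, slot 8 ⇒ 0x28007 (P1/RW1/US1/PS0)
  lvl1: tbl 0x28, slot 10 ⇒ 0x2A007 (P1/RW1/US1/PS0)
  lvl2: tbl 0x2A, slot 1 ⇒ 0x2B007 (P1/RW1/US1/PS0)
  → PA=0x2B802  (3 entries read)
#1 VA=0x2C000047E (r,kernel):
  lvl0: tbl 0x24, slot 11 ⇒ 0x2C087 (P1/RW1/US1/PS1)
  → PA=0x2C47E (huge @L0)  (1 entries read)

Access #0 fault: NONE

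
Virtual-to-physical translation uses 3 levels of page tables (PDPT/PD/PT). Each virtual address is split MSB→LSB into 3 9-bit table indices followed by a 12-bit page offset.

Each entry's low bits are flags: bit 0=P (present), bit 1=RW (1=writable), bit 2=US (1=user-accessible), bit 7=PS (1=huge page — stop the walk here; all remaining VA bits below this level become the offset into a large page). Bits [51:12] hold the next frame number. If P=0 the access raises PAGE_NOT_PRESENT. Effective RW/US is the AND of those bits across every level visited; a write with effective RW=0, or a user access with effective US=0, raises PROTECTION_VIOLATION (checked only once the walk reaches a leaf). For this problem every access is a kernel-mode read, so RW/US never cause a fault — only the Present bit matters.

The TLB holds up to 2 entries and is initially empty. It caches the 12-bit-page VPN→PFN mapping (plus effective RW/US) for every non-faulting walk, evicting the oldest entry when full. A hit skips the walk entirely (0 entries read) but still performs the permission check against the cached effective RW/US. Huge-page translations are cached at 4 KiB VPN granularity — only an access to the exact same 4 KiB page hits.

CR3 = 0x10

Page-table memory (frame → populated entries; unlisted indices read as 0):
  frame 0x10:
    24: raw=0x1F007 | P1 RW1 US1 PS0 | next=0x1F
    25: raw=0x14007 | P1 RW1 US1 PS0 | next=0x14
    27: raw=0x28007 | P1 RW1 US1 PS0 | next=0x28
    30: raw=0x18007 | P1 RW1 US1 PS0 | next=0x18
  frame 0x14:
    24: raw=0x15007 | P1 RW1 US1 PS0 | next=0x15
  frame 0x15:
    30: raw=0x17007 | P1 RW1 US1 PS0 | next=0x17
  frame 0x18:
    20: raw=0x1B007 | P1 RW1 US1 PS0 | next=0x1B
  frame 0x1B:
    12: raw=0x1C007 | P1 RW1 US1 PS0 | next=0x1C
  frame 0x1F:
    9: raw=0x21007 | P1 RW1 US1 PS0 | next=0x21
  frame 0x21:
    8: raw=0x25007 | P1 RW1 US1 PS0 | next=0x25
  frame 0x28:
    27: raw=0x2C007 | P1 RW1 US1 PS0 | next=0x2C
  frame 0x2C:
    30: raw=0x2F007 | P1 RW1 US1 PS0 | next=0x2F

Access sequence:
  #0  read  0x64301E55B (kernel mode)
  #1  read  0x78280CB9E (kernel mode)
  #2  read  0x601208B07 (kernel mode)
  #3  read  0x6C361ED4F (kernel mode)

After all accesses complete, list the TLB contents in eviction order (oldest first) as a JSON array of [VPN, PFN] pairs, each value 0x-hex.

Per-access translation:
#0 VA=0x64301E55B (r,kernel):
  lvl0: tbl 0x10, slot 25 ⇒ 0x14007 (P1/RW1/US1/PS0)
  lvl1: tbl 0x14, slot 24 ⇒ 0x15007 (P1/RW1/US1/PS0)
  lvl2: tbl 0x15, slot 30 ⇒ 0x17007 (P1/RW1/US1/PS0)
  ⇒ phys 0x1755B  [3 reads]
#1 VA=0x78280CB9E (r,kernel):
  lvl0: tbl 0x10, slot 30 ⇒ 0x18007 (P1/RW1/US1/PS0)
  lvl1: tbl 0x18, slot 20 ⇒ 0x1B007 (P1/RW1/US1/PS0)
  lvl2: tbl 0x1B, slot 12 ⇒ 0x1C007 (P1/RW1/US1/PS0)
  ⇒ phys 0x1CB9E  [3 reads]
#2 VA=0x601208B07 (r,kernel):
  lvl0: tbl 0x10, slot 24 ⇒ 0x1F007 (P1/RW1/US1/PS0)
  lvl1: tbl 0x1F, slot 9 ⇒ 0x21007 (P1/RW1/US1/PS0)
  lvl2: tbl 0x21, slot 8 ⇒ 0x25007 (P1/RW1/US1/PS0)
  ⇒ phys 0x25B07  [3 reads]
#3 VA=0x6C361ED4F (r,kernel):
  lvl0: tbl 0x10, slot 27 ⇒ 0x28007 (P1/RW1/US1/PS0)
  lvl1: tbl 0x28, slot 27 ⇒ 0x2C007 (P1/RW1/US1/PS0)
  lvl2: tbl 0x2C, slot 30 ⇒ 0x2F007 (P1/RW1/US1/PS0)
  ⇒ phys 0x2FD4F  [3 reads]

TLB: [["0x601208", "0x25"], ["0x6C361E", "0x2F"]]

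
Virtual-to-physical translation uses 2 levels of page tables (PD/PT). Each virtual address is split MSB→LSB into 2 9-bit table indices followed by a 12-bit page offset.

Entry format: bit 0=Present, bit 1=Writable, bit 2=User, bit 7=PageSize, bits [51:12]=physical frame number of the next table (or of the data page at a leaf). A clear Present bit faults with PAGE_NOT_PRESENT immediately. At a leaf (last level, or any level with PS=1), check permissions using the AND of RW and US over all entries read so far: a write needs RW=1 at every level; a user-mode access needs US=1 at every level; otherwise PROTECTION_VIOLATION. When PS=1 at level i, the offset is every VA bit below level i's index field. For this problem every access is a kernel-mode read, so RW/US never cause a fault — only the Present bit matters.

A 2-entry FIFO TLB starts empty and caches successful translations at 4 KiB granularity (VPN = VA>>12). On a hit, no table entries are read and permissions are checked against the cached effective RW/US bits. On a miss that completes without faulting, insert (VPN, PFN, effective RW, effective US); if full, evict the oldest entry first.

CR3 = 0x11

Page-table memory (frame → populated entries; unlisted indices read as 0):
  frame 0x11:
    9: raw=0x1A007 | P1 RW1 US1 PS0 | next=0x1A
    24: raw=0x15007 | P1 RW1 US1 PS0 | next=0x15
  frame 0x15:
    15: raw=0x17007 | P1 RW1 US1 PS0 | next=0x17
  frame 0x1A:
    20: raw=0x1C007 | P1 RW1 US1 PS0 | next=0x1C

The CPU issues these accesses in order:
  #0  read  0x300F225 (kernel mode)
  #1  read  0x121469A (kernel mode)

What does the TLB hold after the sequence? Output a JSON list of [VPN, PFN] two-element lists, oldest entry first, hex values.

Per-access translation:
#0 VA=0x300F225 (r,kernel):
  lvl0: tbl 0x11, slot 24 ⇒ 0x15007 (P1/RW1/US1/PS0)
  lvl1: tbl 0x15, slot 15 ⇒ 0x17007 (P1/RW1/US1/PS0)
  → PA=0x17225  (2 entries read)
#1 VA=0x121469A (r,kernel):
  lvl0: tbl 0x11, slot 9 ⇒ 0x1A007 (P1/RW1/US1/PS0)
  lvl1: tbl 0x1A, slot 20 ⇒ 0x1C007 (P1/RW1/US1/PS0)
  → PA=0x1C69A  (2 entries read)

TLB: [["0x300F", "0x17"], ["0x1214", "0x1C"]]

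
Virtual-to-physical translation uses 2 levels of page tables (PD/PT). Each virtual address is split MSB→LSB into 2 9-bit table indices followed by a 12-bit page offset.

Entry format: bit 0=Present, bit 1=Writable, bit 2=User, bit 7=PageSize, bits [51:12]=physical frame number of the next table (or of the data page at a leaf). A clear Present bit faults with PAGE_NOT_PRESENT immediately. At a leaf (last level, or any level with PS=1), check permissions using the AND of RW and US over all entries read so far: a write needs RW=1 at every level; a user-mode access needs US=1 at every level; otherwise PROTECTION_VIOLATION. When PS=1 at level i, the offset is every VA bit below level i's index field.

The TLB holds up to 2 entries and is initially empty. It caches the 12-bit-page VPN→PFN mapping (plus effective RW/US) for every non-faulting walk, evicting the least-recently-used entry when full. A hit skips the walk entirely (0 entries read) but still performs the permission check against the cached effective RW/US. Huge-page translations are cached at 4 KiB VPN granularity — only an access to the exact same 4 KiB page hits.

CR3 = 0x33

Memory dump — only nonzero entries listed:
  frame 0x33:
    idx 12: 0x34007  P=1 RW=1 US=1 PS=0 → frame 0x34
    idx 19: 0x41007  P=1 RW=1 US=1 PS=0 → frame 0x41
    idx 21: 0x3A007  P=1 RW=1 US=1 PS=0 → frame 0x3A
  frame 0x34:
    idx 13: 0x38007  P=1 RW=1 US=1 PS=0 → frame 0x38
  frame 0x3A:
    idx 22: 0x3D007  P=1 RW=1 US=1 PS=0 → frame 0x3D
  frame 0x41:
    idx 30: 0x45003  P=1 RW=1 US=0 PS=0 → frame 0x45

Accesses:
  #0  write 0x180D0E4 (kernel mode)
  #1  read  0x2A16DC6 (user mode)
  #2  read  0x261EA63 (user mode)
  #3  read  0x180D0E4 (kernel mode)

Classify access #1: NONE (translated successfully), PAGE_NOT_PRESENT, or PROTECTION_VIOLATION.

Trace:
#0 VA=0x180D0E4 (w,kernel):
  [0] read 0x33 idx=12: raw=0x34007 flags P=1 W=1 U=1 S=0
  [1] read 0x34 idx=13: raw=0x38007 flags P=1 W=1 U=1 S=0
  → PA=0x380E4  (2 entries read)
#1 VA=0x2A16DC6 (r,user):
  [0] read 0x33 idx=21: raw=0x3A007 flags P=1 W=1 U=1 S=0
  [1] read 0x3A idx=22: raw=0x3D007 flags P=1 W=1 U=1 S=0
  → PA=0x3DDC6  (2 entries read)
#2 VA=0x261EA63 (r,user):
  [0] read 0x33 idx=19: raw=0x41007 flags P=1 W=1 U=1 S=0
  [1] read 0x41 idx=30: raw=0x45003 flags P=1 W=1 U=0 S=0
  → PROTECTION_VIOLATION  (2 entries read)
#3 VA=0x180D0E4 (r,kernel):
  TLB hit vpn=0x180D → PA=0x380E4

Access #1 fault: NONE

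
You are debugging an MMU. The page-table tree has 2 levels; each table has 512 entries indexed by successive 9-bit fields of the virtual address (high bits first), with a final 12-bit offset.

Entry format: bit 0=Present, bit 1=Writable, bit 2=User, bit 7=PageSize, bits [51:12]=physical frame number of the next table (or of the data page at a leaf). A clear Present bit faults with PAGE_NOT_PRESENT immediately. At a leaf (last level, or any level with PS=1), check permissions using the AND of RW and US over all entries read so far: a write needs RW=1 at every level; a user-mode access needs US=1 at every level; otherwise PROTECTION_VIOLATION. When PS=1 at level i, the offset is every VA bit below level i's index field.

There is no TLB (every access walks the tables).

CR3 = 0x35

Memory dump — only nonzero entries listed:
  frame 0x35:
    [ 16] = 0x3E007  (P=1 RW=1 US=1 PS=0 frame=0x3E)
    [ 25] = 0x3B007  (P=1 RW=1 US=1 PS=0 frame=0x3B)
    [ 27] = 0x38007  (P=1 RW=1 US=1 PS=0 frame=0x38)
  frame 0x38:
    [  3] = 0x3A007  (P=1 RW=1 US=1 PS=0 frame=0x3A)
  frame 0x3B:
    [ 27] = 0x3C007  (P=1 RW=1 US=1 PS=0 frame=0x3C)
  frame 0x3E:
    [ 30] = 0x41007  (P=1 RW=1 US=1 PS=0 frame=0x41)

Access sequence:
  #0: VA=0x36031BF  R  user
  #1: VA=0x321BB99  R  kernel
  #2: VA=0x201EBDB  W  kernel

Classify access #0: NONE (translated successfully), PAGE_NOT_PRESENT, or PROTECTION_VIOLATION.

Trace:
#0 VA=0x36031BF (r,user):
  L0 @0x35[27] → 0x38007  P=1,RW=1,US=1,PS=0
  L1 @0x38[3] → 0x3A007  P=1,RW=1,US=1,PS=0
  → PA=0x3A1BF  (2 entries read)
#1 VA=0x321BB99 (r,kernel):
  L0 @0x35[25] → 0x3B007  P=1,RW=1,US=1,PS=0
  L1 @0x3B[27] → 0x3C007  P=1,RW=1,US=1,PS=0
  → PA=0x3CB99  (2 entries read)
#2 VA=0x201EBDB (w,kernel):
  L0 @0x35[16] → 0x3E007  P=1,RW=1,US=1,PS=0
  L1 @0x3E[30] → 0x41007  P=1,RW=1,US=1,PS=0
  → PA=0x41BDB  (2 entries read)

Access #0 fault: NONE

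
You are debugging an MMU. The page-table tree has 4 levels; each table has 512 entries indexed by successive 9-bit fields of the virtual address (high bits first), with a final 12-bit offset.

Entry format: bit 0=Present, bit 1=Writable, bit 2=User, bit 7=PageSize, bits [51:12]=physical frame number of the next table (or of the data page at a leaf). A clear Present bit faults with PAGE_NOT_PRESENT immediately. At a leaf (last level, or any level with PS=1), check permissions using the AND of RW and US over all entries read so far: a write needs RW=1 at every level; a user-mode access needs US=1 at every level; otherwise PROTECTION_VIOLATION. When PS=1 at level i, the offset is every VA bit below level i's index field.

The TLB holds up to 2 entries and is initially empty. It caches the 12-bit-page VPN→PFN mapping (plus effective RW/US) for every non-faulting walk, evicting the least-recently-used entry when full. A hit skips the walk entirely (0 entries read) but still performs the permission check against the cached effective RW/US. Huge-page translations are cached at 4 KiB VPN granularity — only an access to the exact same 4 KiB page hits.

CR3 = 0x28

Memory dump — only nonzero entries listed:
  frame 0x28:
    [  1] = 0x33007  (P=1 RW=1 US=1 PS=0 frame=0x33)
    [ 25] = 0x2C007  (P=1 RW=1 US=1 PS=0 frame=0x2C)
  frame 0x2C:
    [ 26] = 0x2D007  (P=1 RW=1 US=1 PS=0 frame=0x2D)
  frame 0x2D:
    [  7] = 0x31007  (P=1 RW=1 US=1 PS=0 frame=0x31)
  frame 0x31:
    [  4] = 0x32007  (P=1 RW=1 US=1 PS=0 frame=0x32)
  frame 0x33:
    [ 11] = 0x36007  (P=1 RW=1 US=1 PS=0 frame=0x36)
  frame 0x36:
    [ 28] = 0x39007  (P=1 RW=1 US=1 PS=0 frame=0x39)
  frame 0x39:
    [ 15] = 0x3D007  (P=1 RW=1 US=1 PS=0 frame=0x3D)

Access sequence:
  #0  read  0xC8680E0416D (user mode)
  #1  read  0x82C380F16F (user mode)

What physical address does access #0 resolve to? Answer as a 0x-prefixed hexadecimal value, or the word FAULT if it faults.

Per-access translation:
#0 VA=0xC8680E0416D (r,user):
  L0 @0x28[25] → 0x2C007  P=1,RW=1,US=1,PS=0
  L1 @0x2C[26] → 0x2D007  P=1,RW=1,US=1,PS=0
  L2 @0x2D[7] → 0x31007  P=1,RW=1,US=1,PS=0
  L3 @0x31[4] → 0x32007  P=1,RW=1,US=1,PS=0
  ⇒ phys 0x3216D  [4 reads]
#1 VA=0x82C380F16F (r,user):
  L0 @0x28[1] → 0x33007  P=1,RW=1,US=1,PS=0
  L1 @0x33[11] → 0x36007  P=1,RW=1,US=1,PS=0
  L2 @0x36[28] → 0x39007  P=1,RW=1,US=1,PS=0
  L3 @0x39[15] → 0x3D007  P=1,RW=1,US=1,PS=0
  ⇒ phys 0x3D16F  [4 reads]

Access #0 PA: 0x3216D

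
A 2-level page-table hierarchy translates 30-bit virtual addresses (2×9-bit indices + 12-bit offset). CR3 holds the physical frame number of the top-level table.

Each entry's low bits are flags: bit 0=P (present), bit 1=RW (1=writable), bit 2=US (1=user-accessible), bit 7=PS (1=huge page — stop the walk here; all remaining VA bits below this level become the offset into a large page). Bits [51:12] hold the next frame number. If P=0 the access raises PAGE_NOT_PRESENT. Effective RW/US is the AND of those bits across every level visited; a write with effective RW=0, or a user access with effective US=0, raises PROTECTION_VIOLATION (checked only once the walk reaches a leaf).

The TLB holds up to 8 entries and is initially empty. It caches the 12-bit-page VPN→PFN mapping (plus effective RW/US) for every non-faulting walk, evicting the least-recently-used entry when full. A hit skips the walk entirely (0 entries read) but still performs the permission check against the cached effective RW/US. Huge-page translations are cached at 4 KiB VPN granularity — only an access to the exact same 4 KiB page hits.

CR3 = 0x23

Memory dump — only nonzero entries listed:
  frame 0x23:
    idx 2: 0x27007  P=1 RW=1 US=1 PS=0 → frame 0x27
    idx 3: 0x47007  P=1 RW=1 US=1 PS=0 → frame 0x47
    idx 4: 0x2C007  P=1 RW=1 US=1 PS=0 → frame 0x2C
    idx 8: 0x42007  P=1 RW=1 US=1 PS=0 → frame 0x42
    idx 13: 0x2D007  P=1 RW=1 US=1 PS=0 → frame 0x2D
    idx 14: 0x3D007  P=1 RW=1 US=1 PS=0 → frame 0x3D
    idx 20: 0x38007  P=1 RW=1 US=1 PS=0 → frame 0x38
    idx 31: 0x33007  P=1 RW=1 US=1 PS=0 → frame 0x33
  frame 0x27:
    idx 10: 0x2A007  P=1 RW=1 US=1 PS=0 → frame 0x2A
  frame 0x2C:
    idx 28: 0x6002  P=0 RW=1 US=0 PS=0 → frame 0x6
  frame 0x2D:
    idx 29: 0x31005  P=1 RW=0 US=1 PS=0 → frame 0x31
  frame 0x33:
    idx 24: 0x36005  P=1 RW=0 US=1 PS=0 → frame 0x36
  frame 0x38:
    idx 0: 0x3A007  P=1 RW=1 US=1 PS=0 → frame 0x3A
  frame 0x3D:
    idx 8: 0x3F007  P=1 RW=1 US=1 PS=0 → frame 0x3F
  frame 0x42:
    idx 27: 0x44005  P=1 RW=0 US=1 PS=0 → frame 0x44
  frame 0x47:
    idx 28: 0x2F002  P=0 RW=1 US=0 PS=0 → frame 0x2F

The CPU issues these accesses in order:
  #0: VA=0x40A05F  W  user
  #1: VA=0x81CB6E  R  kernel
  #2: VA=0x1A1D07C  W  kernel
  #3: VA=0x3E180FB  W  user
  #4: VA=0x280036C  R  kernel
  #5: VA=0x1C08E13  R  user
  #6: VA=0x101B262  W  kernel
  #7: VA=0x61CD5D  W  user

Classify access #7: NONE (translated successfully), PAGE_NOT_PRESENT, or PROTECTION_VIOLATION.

Per-access translation:
#0 VA=0x40A05F (w,user):
  lvl0: tbl 0x23, slot 2 ⇒ 0x27007 (P1/RW1/US1/PS0)
  lvl1: tbl 0x27, slot 10 ⇒ 0x2A007 (P1/RW1/US1/PS0)
  → PA=0x2A05F  (2 entries read)
#1 VA=0x81CB6E (r,kernel):
  lvl0: tbl 0x23, slot 4 ⇒ 0x2C007 (P1/RW1/US1/PS0)
  lvl1: tbl 0x2C, slot 28 ⇒ 0x6002 (P0/RW1/US0/PS0)
  ⇒ fault: PAGE_NOT_PRESENT  — 2 lookups
#2 VA=0x1A1D07C (w,kernel):
  lvl0: tbl 0x23, slot 13 ⇒ 0x2D007 (P1/RW1/US1/PS0)
  lvl1: tbl 0x2D, slot 29 ⇒ 0x31005 (P1/RW0/US1/PS0)
  ⇒ fault: PROTECTION_VIOLATION  — 2 lookups
#3 VA=0x3E180FB (w,user):
  lvl0: tbl 0x23, slot 31 ⇒ 0x33007 (P1/RW1/US1/PS0)
  lvl1: tbl 0x33, slot 24 ⇒ 0x36005 (P1/RW0/US1/PS0)
  ⇒ fault: PROTECTION_VIOLATION  — 2 lookups
#4 VA=0x280036C (r,kernel):
  lvl0: tbl 0x23, slot 20 ⇒ 0x38007 (P1/RW1/US1/PS0)
  lvl1: tbl 0x38, slot 0 ⇒ 0x3A007 (P1/RW1/US1/PS0)
  → PA=0x3A36C  (2 entries read)
#5 VA=0x1C08E13 (r,user):
  lvl0: tbl 0x23, slot 14 ⇒ 0x3D007 (P1/RW1/US1/PS0)
  lvl1: tbl 0x3D, slot 8 ⇒ 0x3F007 (P1/RW1/US1/PS0)
  → PA=0x3FE13  (2 entries read)
#6 VA=0x101B262 (w,kernel):
  lvl0: tbl 0x23, slot 8 ⇒ 0x42007 (P1/RW1/US1/PS0)
  lvl1: tbl 0x42, slot 27 ⇒ 0x44005 (P1/RW0/US1/PS0)
  ⇒ fault: PROTECTION_VIOLATION  — 2 lookups
#7 VA=0x61CD5D (w,user):
  lvl0: tbl 0x23, slot 3 ⇒ 0x47007 (P1/RW1/US1/PS0)
  lvl1: tbl 0x47, slot 28 ⇒ 0x2F002 (P0/RW1/US0/PS0)
  ⇒ fault: PAGE_NOT_PRESENT  — 2 lookups

Access #7 fault: PAGE_NOT_PRESENT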